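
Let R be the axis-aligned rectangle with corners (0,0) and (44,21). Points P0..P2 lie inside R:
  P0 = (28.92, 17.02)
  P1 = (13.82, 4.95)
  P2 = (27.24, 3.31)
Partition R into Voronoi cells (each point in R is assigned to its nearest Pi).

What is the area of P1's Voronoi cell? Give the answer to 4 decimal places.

1. box [0,44]×[0,21]: [(0, 0) (44, 0) (44, 21) (0, 21)]
2. ⊥bis P1·P0 via (21.37,10.985): [(0, 0) (30.1507, 0) (13.3646, 21) (0, 21)]  |A|=456.9113
3. ⊥bis P1·P2 via (20.53,4.13): [(0, 0) (20.0253, 0) (21.368, 10.9875) (13.3646, 21) (0, 21)]  |A|=401.2848
4. canonical 5-gon: [(0, 0) (20.0253, 0) (21.368, 10.9875) (13.3646, 21) (0, 21)]
5. shoelace: 401.2848

Area of P1's cell: 401.2848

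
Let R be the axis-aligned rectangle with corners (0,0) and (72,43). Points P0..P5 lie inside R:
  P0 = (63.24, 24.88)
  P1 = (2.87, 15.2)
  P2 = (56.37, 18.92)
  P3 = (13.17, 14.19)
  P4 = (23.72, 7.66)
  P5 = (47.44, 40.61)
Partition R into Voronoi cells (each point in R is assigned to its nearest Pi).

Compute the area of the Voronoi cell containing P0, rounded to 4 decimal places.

1. box [0,72]×[0,43]: [(0, 0) (72, 0) (72, 43) (0, 43)]
2. ⊥bis P0·P1 via (33.055,20.04): [(36.2683, 0) (72, 0) (72, 43) (29.3735, 43)]  |A|=1684.7014
3. ⊥bis P0·P2 via (59.805,21.9): [(72, 7.843) (72, 43) (41.4999, 43)]  |A|=536.1457
4. ⊥bis P0·P3 via (38.205,19.535): [(72, 7.843) (72, 43) (41.4999, 43)]  |A|=536.1457
5. ⊥bis P0·P4 via (43.48,16.27): [(72, 7.843) (72, 43) (41.4999, 43)]  |A|=536.1457
6. ⊥bis P0·P5 via (55.34,32.745): [(52.6984, 30.0917) (72, 7.843) (72, 43) (65.5496, 43)]  |A|=380.9251
7. canonical 4-gon: [(52.6984, 30.0917) (72, 7.843) (72, 43) (65.5496, 43)]
8. shoelace: 380.9251

Area of P0's cell: 380.9251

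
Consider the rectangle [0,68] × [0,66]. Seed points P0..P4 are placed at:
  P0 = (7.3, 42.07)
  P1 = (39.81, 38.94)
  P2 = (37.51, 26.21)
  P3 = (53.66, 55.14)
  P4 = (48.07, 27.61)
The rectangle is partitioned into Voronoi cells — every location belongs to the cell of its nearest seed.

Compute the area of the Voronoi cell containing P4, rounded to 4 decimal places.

Area of P4's cell: 913.6954

1. box [0,68]×[0,66]: [(0, 0) (68, 0) (68, 66) (0, 66)]
2. ⊥bis P4·P0 via (27.685,34.84): [(15.3282, 0) (68, 0) (68, 66) (38.7366, 66)]  |A|=2703.8614
3. ⊥bis P4·P1 via (43.94,33.275): [(21.2675, 16.7459) (15.3282, 0) (68, 0) (68, 50.8157)]  |A|=1628.3891
4. ⊥bis P4·P2 via (42.79,26.91): [(42.1219, 31.9495) (46.3576, 0) (68, 0) (68, 50.8157)]  |A|=1003.2387
5. ⊥bis P4·P3 via (50.865,41.375): [(54.1387, 40.7103) (42.1219, 31.9495) (46.3576, 0) (68, 0) (68, 37.8957)]  |A|=913.6954
6. canonical 5-gon: [(54.1387, 40.7103) (42.1219, 31.9495) (46.3576, 0) (68, 0) (68, 37.8957)]
7. shoelace: 913.6954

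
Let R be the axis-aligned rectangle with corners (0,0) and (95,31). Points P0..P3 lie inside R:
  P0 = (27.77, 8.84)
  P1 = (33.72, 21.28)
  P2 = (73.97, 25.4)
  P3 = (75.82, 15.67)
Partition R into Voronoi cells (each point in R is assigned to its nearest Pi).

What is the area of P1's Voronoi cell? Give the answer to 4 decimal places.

Area of P1's cell: 757.3332

1. box [0,95]×[0,31]: [(0, 0) (95, 0) (95, 31) (0, 31)]
2. ⊥bis P1·P0 via (30.745,15.06): [(0, 29.7652) (62.2318, 0) (95, 0) (95, 31) (0, 31)]  |A|=2018.829
3. ⊥bis P1·P2 via (53.845,23.34): [(0, 29.7652) (55.9253, 3.0164) (53.0609, 31) (0, 31)]  |A|=776.9472
4. ⊥bis P1·P3 via (54.77,18.475): [(0, 29.7652) (52.9027, 4.4621) (54.5285, 16.6626) (53.0609, 31) (0, 31)]  |A|=757.3332
5. canonical 5-gon: [(0, 29.7652) (52.9027, 4.4621) (54.5285, 16.6626) (53.0609, 31) (0, 31)]
6. shoelace: 757.3332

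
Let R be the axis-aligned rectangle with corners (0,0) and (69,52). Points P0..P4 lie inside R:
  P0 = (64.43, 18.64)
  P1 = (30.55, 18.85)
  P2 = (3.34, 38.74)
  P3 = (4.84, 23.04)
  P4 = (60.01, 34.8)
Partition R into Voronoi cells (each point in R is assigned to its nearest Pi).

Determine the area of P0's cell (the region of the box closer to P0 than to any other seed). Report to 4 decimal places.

Area of P0's cell: 552.4017

1. box [0,69]×[0,52]: [(0, 0) (69, 0) (69, 52) (0, 52)]
2. ⊥bis P0·P1 via (47.49,18.745): [(47.3738, 0) (69, 0) (69, 52) (47.6961, 52)]  |A|=1116.1816
3. ⊥bis P0·P2 via (33.885,28.69): [(47.3738, 0) (69, 0) (69, 52) (47.6961, 52)]  |A|=1116.1816
4. ⊥bis P0·P3 via (34.635,20.84): [(47.3738, 0) (69, 0) (69, 52) (47.6961, 52)]  |A|=1116.1816
5. ⊥bis P0·P4 via (62.22,26.72): [(47.5145, 22.6978) (47.3738, 0) (69, 0) (69, 28.5744)]  |A|=552.4017
6. canonical 4-gon: [(47.5145, 22.6978) (47.3738, 0) (69, 0) (69, 28.5744)]
7. shoelace: 552.4017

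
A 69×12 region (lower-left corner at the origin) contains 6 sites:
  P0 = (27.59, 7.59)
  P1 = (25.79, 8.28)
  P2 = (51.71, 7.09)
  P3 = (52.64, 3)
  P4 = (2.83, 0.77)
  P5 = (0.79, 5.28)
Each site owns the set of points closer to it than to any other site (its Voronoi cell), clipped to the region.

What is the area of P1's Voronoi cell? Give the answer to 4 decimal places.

1. box [0,69]×[0,12]: [(0, 0) (69, 0) (69, 12) (0, 12)]
2. ⊥bis P1·P0 via (26.69,7.935): [(0, 0) (23.6482, 0) (28.2482, 12) (0, 12)]  |A|=311.379
3. ⊥bis P1·P2 via (38.75,7.685): [(0, 0) (23.6482, 0) (28.2482, 12) (0, 12)]  |A|=311.379
4. ⊥bis P1·P3 via (39.215,5.64): [(0, 0) (23.6482, 0) (28.2482, 12) (0, 12)]  |A|=311.379
5. ⊥bis P1·P4 via (14.31,4.525): [(15.7901, 0) (23.6482, 0) (28.2482, 12) (11.865, 12)]  |A|=145.4485
6. ⊥bis P1·P5 via (13.29,6.78): [(13.1264, 8.1437) (15.7901, 0) (23.6482, 0) (28.2482, 12) (12.6636, 12)]  |A|=143.9087
7. canonical 5-gon: [(13.1264, 8.1437) (15.7901, 0) (23.6482, 0) (28.2482, 12) (12.6636, 12)]
8. shoelace: 143.9087

Area of P1's cell: 143.9087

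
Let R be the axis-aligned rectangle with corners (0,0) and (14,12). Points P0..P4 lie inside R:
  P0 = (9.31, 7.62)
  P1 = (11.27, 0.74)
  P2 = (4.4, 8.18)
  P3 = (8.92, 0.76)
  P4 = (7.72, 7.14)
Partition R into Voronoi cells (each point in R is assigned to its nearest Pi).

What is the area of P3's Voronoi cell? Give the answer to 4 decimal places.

1. box [0,14]×[0,12]: [(0, 0) (14, 0) (14, 12) (0, 12)]
2. ⊥bis P3·P0 via (9.115,4.19): [(0, 4.7082) (0, 0) (14, 0) (14, 3.9123)]  |A|=60.3434
3. ⊥bis P3·P1 via (10.095,0.75): [(10.1238, 4.1326) (0, 4.7082) (0, 0) (10.0886, 0)]  |A|=44.6788
4. ⊥bis P3·P2 via (6.66,4.47): [(10.1238, 4.1326) (6.4491, 4.3416) (0, 0.413) (0, 0) (10.0886, 0)]  |A|=30.8285
5. ⊥bis P3·P4 via (8.32,3.95): [(10.1238, 4.1326) (9.4844, 4.169) (4.6836, 3.266) (0, 0.413) (0, 0) (10.0886, 0)]  |A|=29.0439
6. canonical 6-gon: [(10.1238, 4.1326) (9.4844, 4.169) (4.6836, 3.266) (0, 0.413) (0, 0) (10.0886, 0)]
7. shoelace: 29.0439

Area of P3's cell: 29.0439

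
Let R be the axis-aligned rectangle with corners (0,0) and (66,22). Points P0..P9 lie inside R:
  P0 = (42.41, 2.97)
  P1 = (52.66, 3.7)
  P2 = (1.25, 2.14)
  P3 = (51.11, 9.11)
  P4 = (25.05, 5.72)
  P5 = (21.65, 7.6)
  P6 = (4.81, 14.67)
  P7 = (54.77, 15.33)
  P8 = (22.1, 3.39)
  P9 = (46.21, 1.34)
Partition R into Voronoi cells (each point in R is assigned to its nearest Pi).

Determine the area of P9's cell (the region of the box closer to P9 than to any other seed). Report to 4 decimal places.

1. box [0,66]×[0,22]: [(0, 0) (66, 0) (66, 22) (0, 22)]
2. ⊥bis P9·P0 via (44.31,2.155): [(43.3856, 0) (66, 0) (66, 22) (52.8225, 22)]  |A|=393.7111
3. ⊥bis P9·P1 via (49.435,2.52): [(47.1479, 8.7709) (43.3856, 0) (50.357, 0)]  |A|=30.5727
4. ⊥bis P9·P2 via (23.73,1.74): [(47.1479, 8.7709) (43.3856, 0) (50.357, 0)]  |A|=30.5727
5. ⊥bis P9·P3 via (48.66,5.225): [(48.3809, 5.401) (46.2727, 6.7305) (43.3856, 0) (50.357, 0)]  |A|=27.8402
6. ⊥bis P9·P4 via (35.63,3.53): [(48.3809, 5.401) (46.2727, 6.7305) (43.3856, 0) (50.357, 0)]  |A|=27.8402
7. ⊥bis P9·P5 via (33.93,4.47): [(48.3809, 5.401) (46.2727, 6.7305) (43.3856, 0) (50.357, 0)]  |A|=27.8402
8. ⊥bis P9·P6 via (25.51,8.005): [(48.3809, 5.401) (46.2727, 6.7305) (43.3856, 0) (50.357, 0)]  |A|=27.8402
9. ⊥bis P9·P7 via (50.49,8.335): [(48.3809, 5.401) (46.2727, 6.7305) (43.3856, 0) (50.357, 0)]  |A|=27.8402
10. ⊥bis P9·P8 via (34.155,2.365): [(48.3809, 5.401) (46.2727, 6.7305) (43.3856, 0) (50.357, 0)]  |A|=27.8402
11. canonical 4-gon: [(48.3809, 5.401) (46.2727, 6.7305) (43.3856, 0) (50.357, 0)]
12. shoelace: 27.8402

Area of P9's cell: 27.8402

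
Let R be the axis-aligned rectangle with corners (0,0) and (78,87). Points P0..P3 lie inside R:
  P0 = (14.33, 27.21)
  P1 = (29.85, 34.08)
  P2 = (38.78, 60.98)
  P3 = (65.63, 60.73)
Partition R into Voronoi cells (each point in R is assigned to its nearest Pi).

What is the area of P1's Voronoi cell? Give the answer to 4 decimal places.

1. box [0,78]×[0,87]: [(0, 0) (78, 0) (78, 87) (0, 87)]
2. ⊥bis P1·P0 via (22.09,30.645): [(0, 80.5485) (35.6552, 0) (78, 0) (78, 87) (0, 87)]  |A|=5350.0162
3. ⊥bis P1·P2 via (34.315,47.53): [(11.2224, 55.1961) (35.6552, 0) (78, 0) (78, 33.0279)]  |A|=2271.3967
4. ⊥bis P1·P3 via (47.74,47.405): [(52.0262, 41.6504) (11.2224, 55.1961) (35.6552, 0) (78, 0) (78, 6.7783)]  |A|=1930.4952
5. canonical 5-gon: [(52.0262, 41.6504) (11.2224, 55.1961) (35.6552, 0) (78, 0) (78, 6.7783)]
6. shoelace: 1930.4952

Area of P1's cell: 1930.4952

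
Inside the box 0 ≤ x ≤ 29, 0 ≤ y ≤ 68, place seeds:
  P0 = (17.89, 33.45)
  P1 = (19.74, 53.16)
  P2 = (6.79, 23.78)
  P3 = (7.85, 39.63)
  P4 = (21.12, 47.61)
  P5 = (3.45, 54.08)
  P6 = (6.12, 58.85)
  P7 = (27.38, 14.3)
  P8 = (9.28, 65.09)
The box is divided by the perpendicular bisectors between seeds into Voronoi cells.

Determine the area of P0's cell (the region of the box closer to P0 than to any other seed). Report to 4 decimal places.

Area of P0's cell: 257.4471

1. box [0,29]×[0,68]: [(0, 0) (29, 0) (29, 68) (0, 68)]
2. ⊥bis P0·P1 via (18.815,43.305): [(0, 45.071) (0, 0) (29, 0) (29, 42.349)]  |A|=1267.5903
3. ⊥bis P0·P2 via (12.34,28.615): [(0, 45.071) (0, 42.7798) (29, 9.4913) (29, 42.349)]  |A|=509.6585
4. ⊥bis P0·P3 via (12.87,36.54): [(17.1314, 43.463) (9.7921, 31.5397) (29, 9.4913) (29, 42.349)]  |A|=390.4084
5. ⊥bis P0·P4 via (19.505,40.53): [(15.8405, 41.3659) (9.7921, 31.5397) (29, 9.4913) (29, 38.3641)]  |A|=351.0248
6. ⊥bis P0·P5 via (10.67,43.765): [(15.8405, 41.3659) (9.7921, 31.5397) (29, 9.4913) (29, 38.3641)]  |A|=351.0248
7. ⊥bis P0·P6 via (12.005,46.15): [(15.8405, 41.3659) (9.7921, 31.5397) (29, 9.4913) (29, 38.3641)]  |A|=351.0248
8. ⊥bis P0·P7 via (22.635,23.875): [(15.8405, 41.3659) (9.7921, 31.5397) (18.3285, 21.7409) (29, 27.0292) (29, 38.3641)]  |A|=257.4471
9. ⊥bis P0·P8 via (13.585,49.27): [(15.8405, 41.3659) (9.7921, 31.5397) (18.3285, 21.7409) (29, 27.0292) (29, 38.3641)]  |A|=257.4471
10. canonical 5-gon: [(15.8405, 41.3659) (9.7921, 31.5397) (18.3285, 21.7409) (29, 27.0292) (29, 38.3641)]
11. shoelace: 257.4471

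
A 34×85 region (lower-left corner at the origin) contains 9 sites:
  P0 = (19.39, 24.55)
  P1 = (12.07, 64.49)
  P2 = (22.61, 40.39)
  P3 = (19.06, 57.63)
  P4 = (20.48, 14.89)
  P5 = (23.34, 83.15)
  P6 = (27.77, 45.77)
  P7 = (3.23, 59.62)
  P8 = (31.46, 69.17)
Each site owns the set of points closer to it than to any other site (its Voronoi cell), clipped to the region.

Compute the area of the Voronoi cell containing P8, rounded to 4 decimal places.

1. box [0,34]×[0,85]: [(0, 0) (34, 0) (34, 85) (0, 85)]
2. ⊥bis P8·P0 via (25.425,46.86): [(0, 53.7376) (34, 44.5404) (34, 85) (0, 85)]  |A|=1219.2734
3. ⊥bis P8·P1 via (21.765,66.83): [(26.666, 46.5243) (34, 44.5404) (34, 85) (17.3795, 85)]  |A|=468.1085
4. ⊥bis P8·P2 via (27.035,54.78): [(24.4841, 55.5644) (34, 52.6382) (34, 85) (17.3795, 85)]  |A|=398.5937
5. ⊥bis P8·P3 via (25.26,63.4): [(21.6589, 67.2694) (34, 54.0087) (34, 85) (17.3795, 85)]  |A|=338.5788
6. ⊥bis P8·P4 via (25.97,42.03): [(21.6589, 67.2694) (34, 54.0087) (34, 85) (17.3795, 85)]  |A|=338.5788
7. ⊥bis P8·P5 via (27.4,76.16): [(20.4828, 72.1423) (21.6589, 67.2694) (34, 54.0087) (34, 79.9935)]  |A|=197.8908
8. ⊥bis P8·P6 via (29.615,57.47): [(20.4828, 72.1423) (21.6589, 67.2694) (30.9789, 57.2549) (34, 56.7785) (34, 79.9935)]  |A|=193.7068
9. ⊥bis P8·P7 via (17.345,64.395): [(20.4828, 72.1423) (21.6589, 67.2694) (30.9789, 57.2549) (34, 56.7785) (34, 79.9935)]  |A|=193.7068
10. canonical 5-gon: [(20.4828, 72.1423) (21.6589, 67.2694) (30.9789, 57.2549) (34, 56.7785) (34, 79.9935)]
11. shoelace: 193.7068

Area of P8's cell: 193.7068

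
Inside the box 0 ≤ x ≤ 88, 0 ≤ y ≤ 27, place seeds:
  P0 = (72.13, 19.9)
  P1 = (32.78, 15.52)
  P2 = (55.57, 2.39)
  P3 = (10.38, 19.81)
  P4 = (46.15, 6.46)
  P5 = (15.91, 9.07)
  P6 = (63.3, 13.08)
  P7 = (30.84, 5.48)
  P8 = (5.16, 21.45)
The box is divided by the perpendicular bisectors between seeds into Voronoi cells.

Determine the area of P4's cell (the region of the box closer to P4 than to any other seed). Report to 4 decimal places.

1. box [0,88]×[0,27]: [(0, 0) (88, 0) (88, 27) (0, 27)]
2. ⊥bis P4·P0 via (59.14,13.18): [(0, 0) (65.9583, 0) (51.9906, 27) (0, 27)]  |A|=1592.3103
3. ⊥bis P4·P1 via (39.465,10.99): [(32.0178, 0) (65.9583, 0) (51.9906, 27) (50.314, 27)]  |A|=480.8319
4. ⊥bis P4·P2 via (50.86,4.425): [(32.0178, 0) (48.9481, 0) (56.6894, 17.9171) (51.9906, 27) (50.314, 27)]  |A|=328.4455
5. ⊥bis P4·P3 via (28.265,13.135): [(32.0178, 0) (48.9481, 0) (56.6894, 17.9171) (51.9906, 27) (50.314, 27)]  |A|=328.4455
6. ⊥bis P4·P5 via (31.03,7.765): [(32.0178, 0) (48.9481, 0) (56.6894, 17.9171) (51.9906, 27) (50.314, 27)]  |A|=328.4455
7. ⊥bis P4·P6 via (54.725,9.77): [(48.887, 24.8942) (32.0178, 0) (48.9481, 0) (53.991, 11.6716)]  |A|=273.8592
8. ⊥bis P4·P7 via (38.495,5.97): [(48.887, 24.8942) (38.2851, 9.2488) (38.8771, 0) (48.9481, 0) (53.991, 11.6716)]  |A|=242.1386
9. ⊥bis P4·P8 via (25.655,13.955): [(48.887, 24.8942) (38.2851, 9.2488) (38.8771, 0) (48.9481, 0) (53.991, 11.6716)]  |A|=242.1386
10. canonical 5-gon: [(48.887, 24.8942) (38.2851, 9.2488) (38.8771, 0) (48.9481, 0) (53.991, 11.6716)]
11. shoelace: 242.1386

Area of P4's cell: 242.1386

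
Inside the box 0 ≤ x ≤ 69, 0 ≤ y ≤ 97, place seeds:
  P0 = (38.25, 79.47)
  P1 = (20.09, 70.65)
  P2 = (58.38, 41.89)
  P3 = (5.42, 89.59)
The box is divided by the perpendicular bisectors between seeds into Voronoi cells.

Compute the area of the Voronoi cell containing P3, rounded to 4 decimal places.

Area of P3's cell: 422.2252

1. box [0,69]×[0,97]: [(0, 0) (69, 0) (69, 97) (0, 97)]
2. ⊥bis P3·P0 via (21.835,84.53): [(0, 13.6957) (25.6789, 97) (0, 97)]  |A|=1069.5828
3. ⊥bis P3·P1 via (12.755,80.12): [(0, 70.2406) (22.8971, 87.9756) (25.6789, 97) (0, 97)]  |A|=422.2252
4. ⊥bis P3·P2 via (31.9,65.74): [(0, 70.2406) (22.8971, 87.9756) (25.6789, 97) (0, 97)]  |A|=422.2252
5. canonical 4-gon: [(0, 70.2406) (22.8971, 87.9756) (25.6789, 97) (0, 97)]
6. shoelace: 422.2252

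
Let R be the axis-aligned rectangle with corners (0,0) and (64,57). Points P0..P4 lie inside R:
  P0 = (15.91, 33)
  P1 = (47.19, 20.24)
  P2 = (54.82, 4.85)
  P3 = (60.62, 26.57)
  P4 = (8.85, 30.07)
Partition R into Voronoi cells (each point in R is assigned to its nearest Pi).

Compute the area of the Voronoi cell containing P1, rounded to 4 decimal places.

Area of P1's cell: 801.3758

1. box [0,64]×[0,57]: [(0, 0) (64, 0) (64, 57) (0, 57)]
2. ⊥bis P1·P0 via (31.55,26.62): [(20.6909, 0) (64, 0) (64, 57) (43.9429, 57)]  |A|=1805.9364
3. ⊥bis P1·P2 via (51.005,12.545): [(20.6909, 0) (25.7013, 0) (64, 18.9876) (64, 57) (43.9429, 57)]  |A|=1442.3355
4. ⊥bis P1·P3 via (53.905,23.405): [(41.2184, 50.3213) (20.6909, 0) (25.7013, 0) (57.5048, 15.7675)]  |A|=803.9284
5. ⊥bis P1·P4 via (28.02,25.155): [(41.2184, 50.3213) (23.0586, 5.8042) (21.5705, 0) (25.7013, 0) (57.5048, 15.7675)]  |A|=801.3758
6. canonical 5-gon: [(41.2184, 50.3213) (23.0586, 5.8042) (21.5705, 0) (25.7013, 0) (57.5048, 15.7675)]
7. shoelace: 801.3758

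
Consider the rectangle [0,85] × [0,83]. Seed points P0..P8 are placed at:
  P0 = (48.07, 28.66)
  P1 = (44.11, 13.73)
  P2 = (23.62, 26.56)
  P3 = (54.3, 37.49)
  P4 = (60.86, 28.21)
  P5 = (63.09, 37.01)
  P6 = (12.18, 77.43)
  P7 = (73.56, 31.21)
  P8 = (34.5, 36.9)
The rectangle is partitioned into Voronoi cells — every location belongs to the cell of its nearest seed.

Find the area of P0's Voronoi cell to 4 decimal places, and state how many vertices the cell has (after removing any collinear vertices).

1. box [0,85]×[0,83]: [(0, 0) (85, 0) (85, 83) (0, 83)]
2. ⊥bis P0·P1 via (46.09,21.195): [(0, 33.4198) (85, 10.8746) (85, 83) (0, 83)]  |A|=5172.4877
3. ⊥bis P0·P2 via (35.845,27.61): [(36.17, 23.8262) (85, 10.8746) (85, 83) (31.0876, 83)]  |A|=3356.0445
4. ⊥bis P0·P3 via (51.185,33.075): [(34.3558, 44.9488) (36.17, 23.8262) (81.2351, 11.8732)]  |A|=465.105
5. ⊥bis P0·P4 via (54.465,28.435): [(54.5448, 30.7045) (34.3558, 44.9488) (36.17, 23.8262) (54.1352, 19.0611)]  |A|=305.8661
6. ⊥bis P0·P5 via (55.58,32.835): [(54.5448, 30.7045) (34.3558, 44.9488) (36.17, 23.8262) (54.1352, 19.0611)]  |A|=305.8661
7. ⊥bis P0·P6 via (30.125,53.045): [(54.5448, 30.7045) (34.3558, 44.9488) (36.17, 23.8262) (54.1352, 19.0611)]  |A|=305.8661
8. ⊥bis P0·P7 via (60.815,29.935): [(54.5448, 30.7045) (34.3558, 44.9488) (36.17, 23.8262) (54.1352, 19.0611)]  |A|=305.8661
9. ⊥bis P0·P8 via (41.285,32.78): [(54.5448, 30.7045) (44.3797, 37.8765) (36.1301, 24.2907) (36.17, 23.8262) (54.1352, 19.0611)]  |A|=208.6025
10. canonical 5-gon: [(54.5448, 30.7045) (44.3797, 37.8765) (36.1301, 24.2907) (36.17, 23.8262) (54.1352, 19.0611)]
11. shoelace: 208.6025

Area of P0's cell: 208.6025 (5 vertices)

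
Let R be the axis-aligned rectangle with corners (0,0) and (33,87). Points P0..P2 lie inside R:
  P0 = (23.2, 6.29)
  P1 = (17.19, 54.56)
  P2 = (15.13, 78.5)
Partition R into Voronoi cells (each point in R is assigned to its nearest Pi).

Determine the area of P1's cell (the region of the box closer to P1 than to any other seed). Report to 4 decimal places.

Area of P1's cell: 1207.6123

1. box [0,33]×[0,87]: [(0, 0) (33, 0) (33, 87) (0, 87)]
2. ⊥bis P1·P0 via (20.195,30.425): [(0, 27.9106) (33, 32.0193) (33, 87) (0, 87)]  |A|=1882.1569
3. ⊥bis P1·P2 via (16.16,66.53): [(0, 65.1395) (0, 27.9106) (33, 32.0193) (33, 67.9791)]  |A|=1207.6123
4. canonical 4-gon: [(0, 65.1395) (0, 27.9106) (33, 32.0193) (33, 67.9791)]
5. shoelace: 1207.6123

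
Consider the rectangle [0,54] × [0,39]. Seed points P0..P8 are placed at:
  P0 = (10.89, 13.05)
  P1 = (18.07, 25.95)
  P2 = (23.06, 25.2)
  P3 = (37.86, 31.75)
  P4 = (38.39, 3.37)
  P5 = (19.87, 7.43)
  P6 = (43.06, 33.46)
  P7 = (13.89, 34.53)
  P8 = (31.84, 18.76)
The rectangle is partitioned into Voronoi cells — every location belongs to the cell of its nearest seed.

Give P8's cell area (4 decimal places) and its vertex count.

Area of P8's cell: 246.7176 (5 vertices)

1. box [0,54]×[0,39]: [(0, 0) (54, 0) (54, 39) (0, 39)]
2. ⊥bis P8·P0 via (21.365,15.905): [(25.7, 0) (54, 0) (54, 39) (15.0704, 39)]  |A|=1310.9784
3. ⊥bis P8·P1 via (24.955,22.355): [(21.4412, 15.6255) (25.7, 0) (54, 0) (54, 39) (33.6462, 39)]  |A|=1093.8781
4. ⊥bis P8·P2 via (27.45,21.98): [(21.8063, 14.2857) (25.7, 0) (54, 0) (54, 39) (39.9339, 39)]  |A|=1003.7358
5. ⊥bis P8·P3 via (34.85,25.255): [(31.1201, 26.9836) (21.8063, 14.2857) (25.7, 0) (54, 0) (54, 16.3803)]  |A|=660.4545
6. ⊥bis P8·P4 via (35.115,11.065): [(50.938, 17.7993) (31.1201, 26.9836) (21.8063, 14.2857) (23.9762, 6.3243)]  |A|=288.3688
7. ⊥bis P8·P5 via (25.855,13.095): [(29.8838, 8.8386) (50.938, 17.7993) (31.1201, 26.9836) (23.0819, 16.0247)]  |A|=251.6272
8. ⊥bis P8·P6 via (37.45,26.11): [(29.8838, 8.8386) (49.269, 17.089) (44.3203, 20.8662) (31.1201, 26.9836) (23.0819, 16.0247)]  |A|=246.7176
9. ⊥bis P8·P7 via (22.865,26.645): [(29.8838, 8.8386) (49.269, 17.089) (44.3203, 20.8662) (31.1201, 26.9836) (23.0819, 16.0247)]  |A|=246.7176
10. canonical 5-gon: [(29.8838, 8.8386) (49.269, 17.089) (44.3203, 20.8662) (31.1201, 26.9836) (23.0819, 16.0247)]
11. shoelace: 246.7176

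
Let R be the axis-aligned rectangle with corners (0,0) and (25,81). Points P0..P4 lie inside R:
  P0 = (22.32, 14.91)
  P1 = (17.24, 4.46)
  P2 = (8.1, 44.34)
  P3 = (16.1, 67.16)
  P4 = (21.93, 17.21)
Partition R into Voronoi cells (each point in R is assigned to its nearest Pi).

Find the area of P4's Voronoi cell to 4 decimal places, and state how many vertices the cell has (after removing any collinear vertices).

1. box [0,25]×[0,81]: [(0, 0) (25, 0) (25, 81) (0, 81)]
2. ⊥bis P4·P0 via (22.125,16.06): [(0, 12.3084) (25, 16.5475) (25, 81) (0, 81)]  |A|=1664.3016
3. ⊥bis P4·P1 via (19.585,10.835): [(0, 18.0392) (10.6638, 14.1166) (25, 16.5475) (25, 81) (0, 81)]  |A|=1633.7453
4. ⊥bis P4·P2 via (15.015,30.775): [(0, 23.1208) (0, 18.0392) (10.6638, 14.1166) (25, 16.5475) (25, 35.865)]  |A|=346.0686
5. ⊥bis P4·P3 via (19.015,42.185): [(0, 23.1208) (0, 18.0392) (10.6638, 14.1166) (25, 16.5475) (25, 35.865)]  |A|=346.0686
6. canonical 5-gon: [(0, 23.1208) (0, 18.0392) (10.6638, 14.1166) (25, 16.5475) (25, 35.865)]
7. shoelace: 346.0686

Area of P4's cell: 346.0686 (5 vertices)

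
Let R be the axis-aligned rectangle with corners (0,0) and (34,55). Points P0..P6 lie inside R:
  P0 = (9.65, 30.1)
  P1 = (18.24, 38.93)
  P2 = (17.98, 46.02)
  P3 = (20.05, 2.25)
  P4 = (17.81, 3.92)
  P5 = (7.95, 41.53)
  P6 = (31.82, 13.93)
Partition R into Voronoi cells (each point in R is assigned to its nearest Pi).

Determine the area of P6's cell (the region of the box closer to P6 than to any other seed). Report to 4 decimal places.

1. box [0,34]×[0,55]: [(0, 0) (34, 0) (34, 55) (0, 55)]
2. ⊥bis P6·P0 via (20.735,22.015): [(4.6781, 0) (34, 0) (34, 40.2021)]  |A|=589.4016
3. ⊥bis P6·P1 via (25.03,26.43): [(23.2499, 25.463) (4.6781, 0) (34, 0) (34, 31.3025)]  |A|=541.5659
4. ⊥bis P6·P2 via (24.9,29.975): [(23.2499, 25.463) (4.6781, 0) (34, 0) (34, 31.3025)]  |A|=541.5659
5. ⊥bis P6·P3 via (25.935,8.09): [(23.2499, 25.463) (17.084, 17.0092) (33.9631, 0) (34, 0) (34, 31.3025)]  |A|=292.5075
6. ⊥bis P6·P4 via (24.815,8.925): [(23.2499, 25.463) (18.0715, 18.3632) (24.0657, 9.9737) (33.9631, 0) (34, 0) (34, 31.3025)]  |A|=284.307
7. ⊥bis P6·P5 via (19.885,27.73): [(23.2499, 25.463) (18.0715, 18.3632) (24.0657, 9.9737) (33.9631, 0) (34, 0) (34, 31.3025)]  |A|=284.307
8. canonical 6-gon: [(23.2499, 25.463) (18.0715, 18.3632) (24.0657, 9.9737) (33.9631, 0) (34, 0) (34, 31.3025)]
9. shoelace: 284.307

Area of P6's cell: 284.3070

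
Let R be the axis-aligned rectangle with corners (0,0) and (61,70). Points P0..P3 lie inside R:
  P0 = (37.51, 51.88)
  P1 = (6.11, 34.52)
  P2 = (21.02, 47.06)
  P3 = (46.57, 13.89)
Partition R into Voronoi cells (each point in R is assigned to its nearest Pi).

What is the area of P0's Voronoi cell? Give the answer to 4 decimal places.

1. box [0,61]×[0,70]: [(0, 0) (61, 0) (61, 70) (0, 70)]
2. ⊥bis P0·P1 via (21.81,43.2): [(45.6938, 0) (61, 0) (61, 70) (6.9932, 70)]  |A|=2425.9548
3. ⊥bis P0·P2 via (29.265,49.47): [(41.5164, 7.5559) (45.6938, 0) (61, 0) (61, 70) (23.2641, 70)]  |A|=1917.9429
4. ⊥bis P0·P3 via (42.04,32.885): [(34.6294, 31.1177) (61, 37.4067) (61, 70) (23.2641, 70)]  |A|=1163.3832
5. canonical 4-gon: [(34.6294, 31.1177) (61, 37.4067) (61, 70) (23.2641, 70)]
6. shoelace: 1163.3832

Area of P0's cell: 1163.3832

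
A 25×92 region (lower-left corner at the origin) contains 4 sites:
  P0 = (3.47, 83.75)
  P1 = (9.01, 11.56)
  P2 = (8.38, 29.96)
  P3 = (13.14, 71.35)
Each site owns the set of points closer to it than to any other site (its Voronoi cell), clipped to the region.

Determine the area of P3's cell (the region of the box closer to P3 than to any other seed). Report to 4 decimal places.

Area of P3's cell: 759.1632

1. box [0,25]×[0,92]: [(0, 0) (25, 0) (25, 92) (0, 92)]
2. ⊥bis P3·P0 via (8.305,77.55): [(0, 71.0734) (0, 0) (25, 0) (25, 90.5694)]  |A|=2020.5356
3. ⊥bis P3·P1 via (11.075,41.455): [(0, 71.0734) (0, 42.22) (25, 40.4931) (25, 90.5694)]  |A|=986.6214
4. ⊥bis P3·P2 via (10.76,50.655): [(0, 71.0734) (0, 51.8924) (25, 49.0173) (25, 90.5694)]  |A|=759.1632
5. canonical 4-gon: [(0, 71.0734) (0, 51.8924) (25, 49.0173) (25, 90.5694)]
6. shoelace: 759.1632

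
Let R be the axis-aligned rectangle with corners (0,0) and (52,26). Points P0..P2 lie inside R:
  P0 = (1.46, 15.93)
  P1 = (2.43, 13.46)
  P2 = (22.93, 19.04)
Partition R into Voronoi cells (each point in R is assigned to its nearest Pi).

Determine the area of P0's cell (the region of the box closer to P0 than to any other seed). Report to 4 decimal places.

1. box [0,52]×[0,26]: [(0, 0) (52, 0) (52, 26) (0, 26)]
2. ⊥bis P0·P1 via (1.945,14.695): [(0, 13.9312) (30.732, 26) (0, 26)]  |A|=185.4493
3. ⊥bis P0·P2 via (12.195,17.485): [(0, 13.9312) (12.0257, 18.6538) (10.9616, 26) (0, 26)]  |A|=112.8309
4. canonical 4-gon: [(0, 13.9312) (12.0257, 18.6538) (10.9616, 26) (0, 26)]
5. shoelace: 112.8309

Area of P0's cell: 112.8309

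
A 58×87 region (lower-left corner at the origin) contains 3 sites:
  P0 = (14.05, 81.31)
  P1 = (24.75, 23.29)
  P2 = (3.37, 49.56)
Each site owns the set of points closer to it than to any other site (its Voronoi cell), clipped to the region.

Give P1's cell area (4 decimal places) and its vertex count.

Area of P1's cell: 2688.3895 (5 vertices)

1. box [0,58]×[0,87]: [(0, 0) (58, 0) (58, 87) (0, 87)]
2. ⊥bis P1·P0 via (19.4,52.3): [(0, 48.7223) (0, 0) (58, 0) (58, 59.4186)]  |A|=3136.0846
3. ⊥bis P1·P2 via (14.06,36.425): [(37.7164, 55.6779) (0, 24.9822) (0, 0) (58, 0) (58, 59.4186)]  |A|=2688.3895
4. canonical 5-gon: [(37.7164, 55.6779) (0, 24.9822) (0, 0) (58, 0) (58, 59.4186)]
5. shoelace: 2688.3895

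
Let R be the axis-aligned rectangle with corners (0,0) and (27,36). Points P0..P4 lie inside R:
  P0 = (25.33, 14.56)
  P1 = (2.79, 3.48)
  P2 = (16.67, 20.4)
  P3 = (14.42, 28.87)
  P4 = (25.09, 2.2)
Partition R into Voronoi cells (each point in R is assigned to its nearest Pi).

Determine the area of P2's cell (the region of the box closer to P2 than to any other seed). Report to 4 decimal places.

Area of P2's cell: 233.8161

1. box [0,27]×[0,36]: [(0, 0) (27, 0) (27, 36) (0, 36)]
2. ⊥bis P2·P0 via (21,17.48): [(0, 0) (9.2121, 0) (27, 26.3773) (27, 36) (0, 36)]  |A|=737.402
3. ⊥bis P2·P1 via (9.73,11.94): [(0, 19.9218) (14.5806, 7.9609) (27, 26.3773) (27, 36) (0, 36)]  |A|=555.4974
4. ⊥bis P2·P3 via (15.545,24.635): [(0, 20.5056) (0, 19.9218) (14.5806, 7.9609) (27, 26.3773) (27, 27.6779)]  |A|=233.9749
5. ⊥bis P2·P4 via (20.88,11.3): [(0, 20.5056) (0, 19.9218) (14.2495, 8.2325) (14.997, 8.5783) (27, 26.3773) (27, 27.6779)]  |A|=233.8161
6. canonical 6-gon: [(0, 20.5056) (0, 19.9218) (14.2495, 8.2325) (14.997, 8.5783) (27, 26.3773) (27, 27.6779)]
7. shoelace: 233.8161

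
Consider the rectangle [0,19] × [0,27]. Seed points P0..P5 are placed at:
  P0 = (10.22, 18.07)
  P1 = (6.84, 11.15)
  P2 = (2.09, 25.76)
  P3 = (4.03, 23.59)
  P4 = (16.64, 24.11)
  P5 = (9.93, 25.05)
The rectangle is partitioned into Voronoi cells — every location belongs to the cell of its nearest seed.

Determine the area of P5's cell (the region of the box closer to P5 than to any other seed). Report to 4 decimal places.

1. box [0,19]×[0,27]: [(0, 0) (19, 0) (19, 27) (0, 27)]
2. ⊥bis P5·P0 via (10.075,21.56): [(0, 21.1414) (19, 21.9308) (19, 27) (0, 27)]  |A|=103.8139
3. ⊥bis P5·P1 via (8.385,18.1): [(0, 21.1414) (19, 21.9308) (19, 27) (0, 27)]  |A|=103.8139
4. ⊥bis P5·P2 via (6.01,25.405): [(5.6451, 21.376) (19, 21.9308) (19, 27) (6.1544, 27)]  |A|=69.9712
5. ⊥bis P5·P3 via (6.98,24.32): [(7.6875, 21.4608) (19, 21.9308) (19, 27) (6.3168, 27)]  |A|=63.7998
6. ⊥bis P5·P4 via (13.285,24.58): [(7.6875, 21.4608) (12.8782, 21.6765) (13.624, 27) (6.3168, 27)]  |A|=33.9741
7. canonical 4-gon: [(7.6875, 21.4608) (12.8782, 21.6765) (13.624, 27) (6.3168, 27)]
8. shoelace: 33.9741

Area of P5's cell: 33.9741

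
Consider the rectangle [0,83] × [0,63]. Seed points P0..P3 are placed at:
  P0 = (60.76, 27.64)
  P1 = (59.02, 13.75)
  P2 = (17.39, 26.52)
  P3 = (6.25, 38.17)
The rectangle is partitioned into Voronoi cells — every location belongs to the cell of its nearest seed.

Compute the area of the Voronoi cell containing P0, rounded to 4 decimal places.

1. box [0,83]×[0,63]: [(0, 0) (83, 0) (83, 63) (0, 63)]
2. ⊥bis P0·P1 via (59.89,20.695): [(0, 28.1974) (83, 17.8) (83, 63) (0, 63)]  |A|=3320.1067
3. ⊥bis P0·P2 via (39.075,27.08): [(39.1729, 23.2902) (83, 17.8) (83, 63) (38.1474, 63)]  |A|=1881.0362
4. ⊥bis P0·P3 via (33.505,32.905): [(38.2855, 57.6519) (39.1729, 23.2902) (83, 17.8) (83, 63) (39.3186, 63)]  |A|=1877.9043
5. canonical 5-gon: [(38.2855, 57.6519) (39.1729, 23.2902) (83, 17.8) (83, 63) (39.3186, 63)]
6. shoelace: 1877.9043

Area of P0's cell: 1877.9043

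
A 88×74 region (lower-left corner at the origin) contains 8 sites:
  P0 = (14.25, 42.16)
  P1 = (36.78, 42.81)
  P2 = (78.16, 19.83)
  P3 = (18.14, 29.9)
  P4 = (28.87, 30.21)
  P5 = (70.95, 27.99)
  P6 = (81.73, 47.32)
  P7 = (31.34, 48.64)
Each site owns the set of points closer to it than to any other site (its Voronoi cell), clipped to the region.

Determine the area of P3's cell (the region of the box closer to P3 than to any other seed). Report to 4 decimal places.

Area of P3's cell: 825.8171

1. box [0,88]×[0,74]: [(0, 0) (88, 0) (88, 74) (0, 74)]
2. ⊥bis P3·P0 via (16.195,36.03): [(0, 30.8915) (0, 0) (88, 0) (88, 58.8132)]  |A|=3947.0028
3. ⊥bis P3·P1 via (27.46,36.355): [(25.615, 39.0189) (0, 30.8915) (0, 0) (52.6393, 0)]  |A|=1422.6068
4. ⊥bis P3·P2 via (48.15,24.865): [(45.6672, 10.0667) (25.615, 39.0189) (0, 30.8915) (0, 0) (43.9782, 0)]  |A|=1379.0122
5. ⊥bis P3·P4 via (23.505,30.055): [(23.2675, 38.2741) (0, 30.8915) (0, 0) (24.3733, 0)]  |A|=825.8171
6. ⊥bis P3·P5 via (44.545,28.945): [(23.2675, 38.2741) (0, 30.8915) (0, 0) (24.3733, 0)]  |A|=825.8171
7. ⊥bis P3·P6 via (49.935,38.61): [(23.2675, 38.2741) (0, 30.8915) (0, 0) (24.3733, 0)]  |A|=825.8171
8. ⊥bis P3·P7 via (24.74,39.27): [(23.2675, 38.2741) (0, 30.8915) (0, 0) (24.3733, 0)]  |A|=825.8171
9. canonical 4-gon: [(23.2675, 38.2741) (0, 30.8915) (0, 0) (24.3733, 0)]
10. shoelace: 825.8171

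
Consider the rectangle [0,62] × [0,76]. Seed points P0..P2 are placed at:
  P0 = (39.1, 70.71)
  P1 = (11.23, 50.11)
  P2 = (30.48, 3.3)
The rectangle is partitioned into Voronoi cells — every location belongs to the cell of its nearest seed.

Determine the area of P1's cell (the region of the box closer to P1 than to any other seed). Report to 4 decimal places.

Area of P1's cell: 1525.2979

1. box [0,62]×[0,76]: [(0, 0) (62, 0) (62, 76) (0, 76)]
2. ⊥bis P1·P0 via (25.165,60.41): [(0, 0) (62, 0) (62, 10.5755) (13.6417, 76) (0, 76)]  |A|=3130.0908
3. ⊥bis P1·P2 via (20.855,26.705): [(0, 18.1287) (43.2658, 35.9212) (13.6417, 76) (0, 76)]  |A|=1525.2979
4. canonical 4-gon: [(0, 18.1287) (43.2658, 35.9212) (13.6417, 76) (0, 76)]
5. shoelace: 1525.2979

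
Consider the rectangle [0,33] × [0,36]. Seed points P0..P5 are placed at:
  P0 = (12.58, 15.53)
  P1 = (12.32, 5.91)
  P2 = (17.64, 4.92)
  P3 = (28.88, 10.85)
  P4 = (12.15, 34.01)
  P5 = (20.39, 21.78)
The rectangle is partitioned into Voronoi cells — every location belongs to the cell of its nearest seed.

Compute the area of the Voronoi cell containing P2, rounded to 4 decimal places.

1. box [0,33]×[0,36]: [(0, 0) (33, 0) (33, 36) (0, 36)]
2. ⊥bis P2·P0 via (15.11,10.225): [(0, 3.0189) (0, 0) (33, 0) (33, 18.7569)]  |A|=359.3008
3. ⊥bis P2·P1 via (14.98,5.415): [(15.9496, 10.6254) (13.9723, 0) (33, 0) (33, 18.7569)]  |A|=260.9947
4. ⊥bis P2·P3 via (23.26,7.885): [(20.6353, 12.86) (15.9496, 10.6254) (13.9723, 0) (27.42, 0)]  |A|=109.153
5. ⊥bis P2·P4 via (14.895,19.465): [(20.6353, 12.86) (15.9496, 10.6254) (13.9723, 0) (27.42, 0)]  |A|=109.153
6. ⊥bis P2·P5 via (19.015,13.35): [(20.6353, 12.86) (15.9496, 10.6254) (13.9723, 0) (27.42, 0)]  |A|=109.153
7. canonical 4-gon: [(20.6353, 12.86) (15.9496, 10.6254) (13.9723, 0) (27.42, 0)]
8. shoelace: 109.153

Area of P2's cell: 109.1530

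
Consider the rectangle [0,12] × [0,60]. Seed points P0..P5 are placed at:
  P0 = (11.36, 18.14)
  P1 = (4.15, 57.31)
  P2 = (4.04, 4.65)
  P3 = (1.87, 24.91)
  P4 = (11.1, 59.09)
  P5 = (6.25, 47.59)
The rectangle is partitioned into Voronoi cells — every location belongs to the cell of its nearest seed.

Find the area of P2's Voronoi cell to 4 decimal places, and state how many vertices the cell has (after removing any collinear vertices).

Area of P2's cell: 146.8619 (5 vertices)

1. box [0,12]×[0,60]: [(0, 0) (12, 0) (12, 60) (0, 60)]
2. ⊥bis P2·P0 via (7.7,11.395): [(0, 15.5732) (0, 0) (12, 0) (12, 9.0617)]  |A|=147.8095
3. ⊥bis P2·P1 via (4.095,30.98): [(0, 15.5732) (0, 0) (12, 0) (12, 9.0617)]  |A|=147.8095
4. ⊥bis P2·P3 via (2.955,14.78): [(1.7079, 14.6464) (0, 14.4635) (0, 0) (12, 0) (12, 9.0617)]  |A|=146.8619
5. ⊥bis P2·P4 via (7.57,31.87): [(1.7079, 14.6464) (0, 14.4635) (0, 0) (12, 0) (12, 9.0617)]  |A|=146.8619
6. ⊥bis P2·P5 via (5.145,26.12): [(1.7079, 14.6464) (0, 14.4635) (0, 0) (12, 0) (12, 9.0617)]  |A|=146.8619
7. canonical 5-gon: [(1.7079, 14.6464) (0, 14.4635) (0, 0) (12, 0) (12, 9.0617)]
8. shoelace: 146.8619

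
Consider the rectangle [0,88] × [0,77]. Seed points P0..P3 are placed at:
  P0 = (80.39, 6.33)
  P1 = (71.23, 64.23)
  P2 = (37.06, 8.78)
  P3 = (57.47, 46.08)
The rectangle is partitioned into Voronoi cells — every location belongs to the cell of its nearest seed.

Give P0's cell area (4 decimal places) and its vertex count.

Area of P0's cell: 838.8235 (4 vertices)

1. box [0,88]×[0,77]: [(0, 0) (88, 0) (88, 77) (0, 77)]
2. ⊥bis P0·P1 via (75.81,35.28): [(0, 23.2866) (0, 0) (88, 0) (88, 37.2085)]  |A|=2661.7833
3. ⊥bis P0·P2 via (58.725,7.555): [(60.1526, 32.8029) (58.2978, 0) (88, 0) (88, 37.2085)]  |A|=1005.2397
4. ⊥bis P0·P3 via (68.93,26.205): [(59.4711, 20.751) (58.2978, 0) (88, 0) (88, 37.2008)]  |A|=838.8235
5. canonical 4-gon: [(59.4711, 20.751) (58.2978, 0) (88, 0) (88, 37.2008)]
6. shoelace: 838.8235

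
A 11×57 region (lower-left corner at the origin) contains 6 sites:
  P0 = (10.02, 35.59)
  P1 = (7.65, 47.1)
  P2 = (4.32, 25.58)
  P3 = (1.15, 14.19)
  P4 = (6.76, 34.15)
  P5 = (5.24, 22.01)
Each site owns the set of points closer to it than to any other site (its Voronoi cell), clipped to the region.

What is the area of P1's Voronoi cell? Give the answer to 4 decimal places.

Area of P1's cell: 175.1307

1. box [0,11]×[0,57]: [(0, 0) (11, 0) (11, 57) (0, 57)]
2. ⊥bis P1·P0 via (8.835,41.345): [(0, 39.5258) (11, 41.7908) (11, 57) (0, 57)]  |A|=179.7587
3. ⊥bis P1·P2 via (5.985,36.34): [(0, 39.5258) (11, 41.7908) (11, 57) (0, 57)]  |A|=179.7587
4. ⊥bis P1·P3 via (4.4,30.645): [(0, 39.5258) (11, 41.7908) (11, 57) (0, 57)]  |A|=179.7587
5. ⊥bis P1·P4 via (7.205,40.625): [(0, 41.1202) (5.8054, 40.7212) (11, 41.7908) (11, 57) (0, 57)]  |A|=175.1307
6. ⊥bis P1·P5 via (6.445,34.555): [(0, 41.1202) (5.8054, 40.7212) (11, 41.7908) (11, 57) (0, 57)]  |A|=175.1307
7. canonical 5-gon: [(0, 41.1202) (5.8054, 40.7212) (11, 41.7908) (11, 57) (0, 57)]
8. shoelace: 175.1307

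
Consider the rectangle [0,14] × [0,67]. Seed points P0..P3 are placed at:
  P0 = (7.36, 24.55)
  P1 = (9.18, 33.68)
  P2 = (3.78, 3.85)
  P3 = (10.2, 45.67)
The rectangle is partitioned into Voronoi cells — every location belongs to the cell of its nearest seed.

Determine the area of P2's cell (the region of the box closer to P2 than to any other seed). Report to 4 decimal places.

1. box [0,14]×[0,67]: [(0, 0) (14, 0) (14, 67) (0, 67)]
2. ⊥bis P2·P0 via (5.57,14.2): [(0, 15.1633) (0, 0) (14, 0) (14, 12.7421)]  |A|=195.3376
3. ⊥bis P2·P1 via (6.48,18.765): [(0, 15.1633) (0, 0) (14, 0) (14, 12.7421)]  |A|=195.3376
4. ⊥bis P2·P3 via (6.99,24.76): [(0, 15.1633) (0, 0) (14, 0) (14, 12.7421)]  |A|=195.3376
5. canonical 4-gon: [(0, 15.1633) (0, 0) (14, 0) (14, 12.7421)]
6. shoelace: 195.3376

Area of P2's cell: 195.3376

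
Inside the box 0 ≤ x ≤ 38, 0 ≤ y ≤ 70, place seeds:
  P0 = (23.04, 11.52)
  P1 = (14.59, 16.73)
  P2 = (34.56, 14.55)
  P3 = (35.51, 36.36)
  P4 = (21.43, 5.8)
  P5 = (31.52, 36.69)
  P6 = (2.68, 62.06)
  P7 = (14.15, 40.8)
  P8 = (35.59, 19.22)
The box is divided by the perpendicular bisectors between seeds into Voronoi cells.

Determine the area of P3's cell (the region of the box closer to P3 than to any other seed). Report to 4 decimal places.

1. box [0,38]×[0,70]: [(0, 0) (38, 0) (38, 70) (0, 70)]
2. ⊥bis P3·P0 via (29.275,23.94): [(0, 38.6364) (38, 19.5599) (38, 70) (0, 70)]  |A|=1554.2691
3. ⊥bis P3·P1 via (25.05,26.545): [(0, 53.2412) (25.9086, 25.63) (38, 19.5599) (38, 70) (0, 70)]  |A|=1365.0747
4. ⊥bis P3·P2 via (35.035,25.455): [(0, 53.2412) (25.6909, 25.862) (38, 25.3259) (38, 70) (0, 70)]  |A|=1328.846
5. ⊥bis P3·P4 via (28.47,21.08): [(0, 53.2412) (25.6909, 25.862) (38, 25.3259) (38, 70) (0, 70)]  |A|=1328.846
6. ⊥bis P3·P5 via (33.515,36.525): [(32.6082, 25.5607) (38, 25.3259) (38, 70) (36.2836, 70)]  |A|=158.5751
7. ⊥bis P3·P6 via (19.095,49.21): [(32.6082, 25.5607) (38, 25.3259) (38, 70) (36.2836, 70)]  |A|=158.5751
8. ⊥bis P3·P7 via (24.83,38.58): [(32.6082, 25.5607) (38, 25.3259) (38, 70) (36.2836, 70)]  |A|=158.5751
9. ⊥bis P3·P8 via (35.55,27.79): [(32.7915, 27.7771) (38, 27.8014) (38, 70) (36.2836, 70)]  |A|=146.1313
10. canonical 4-gon: [(32.7915, 27.7771) (38, 27.8014) (38, 70) (36.2836, 70)]
11. shoelace: 146.1313

Area of P3's cell: 146.1313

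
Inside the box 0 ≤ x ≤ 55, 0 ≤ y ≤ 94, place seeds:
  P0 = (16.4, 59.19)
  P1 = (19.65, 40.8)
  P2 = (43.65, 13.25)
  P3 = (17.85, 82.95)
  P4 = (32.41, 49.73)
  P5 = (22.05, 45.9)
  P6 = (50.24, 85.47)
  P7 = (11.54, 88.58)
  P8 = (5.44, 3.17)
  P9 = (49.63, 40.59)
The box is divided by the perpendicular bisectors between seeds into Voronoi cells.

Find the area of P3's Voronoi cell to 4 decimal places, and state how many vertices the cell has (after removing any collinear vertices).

1. box [0,55]×[0,94]: [(0, 0) (55, 0) (55, 94) (0, 94)]
2. ⊥bis P3·P0 via (17.125,71.07): [(0, 72.1151) (55, 68.7586) (55, 94) (0, 94)]  |A|=1295.9735
3. ⊥bis P3·P1 via (18.75,61.875): [(0, 72.1151) (55, 68.7586) (55, 94) (0, 94)]  |A|=1295.9735
4. ⊥bis P3·P2 via (30.75,48.1): [(0, 72.1151) (55, 68.7586) (55, 94) (0, 94)]  |A|=1295.9735
5. ⊥bis P3·P4 via (25.13,66.34): [(0, 72.1151) (33.6246, 70.0631) (55, 79.4317) (55, 94) (0, 94)]  |A|=1181.9021
6. ⊥bis P3·P5 via (19.95,64.425): [(0, 72.1151) (33.6246, 70.0631) (55, 79.4317) (55, 94) (0, 94)]  |A|=1181.9021
7. ⊥bis P3·P6 via (34.045,84.21): [(0, 72.1151) (33.6246, 70.0631) (35.0955, 70.7078) (33.2833, 94) (0, 94)]  |A|=784.0002
8. ⊥bis P3·P7 via (14.695,85.765): [(2.3861, 71.9695) (33.6246, 70.0631) (35.0955, 70.7078) (33.2833, 94) (22.0426, 94)]  |A|=515.0853
9. ⊥bis P3·P8 via (11.645,43.06): [(2.3861, 71.9695) (33.6246, 70.0631) (35.0955, 70.7078) (33.2833, 94) (22.0426, 94)]  |A|=515.0853
10. ⊥bis P3·P9 via (33.74,61.77): [(2.3861, 71.9695) (33.6246, 70.0631) (35.0955, 70.7078) (33.2833, 94) (22.0426, 94)]  |A|=515.0853
11. canonical 5-gon: [(2.3861, 71.9695) (33.6246, 70.0631) (35.0955, 70.7078) (33.2833, 94) (22.0426, 94)]
12. shoelace: 515.0853

Area of P3's cell: 515.0853 (5 vertices)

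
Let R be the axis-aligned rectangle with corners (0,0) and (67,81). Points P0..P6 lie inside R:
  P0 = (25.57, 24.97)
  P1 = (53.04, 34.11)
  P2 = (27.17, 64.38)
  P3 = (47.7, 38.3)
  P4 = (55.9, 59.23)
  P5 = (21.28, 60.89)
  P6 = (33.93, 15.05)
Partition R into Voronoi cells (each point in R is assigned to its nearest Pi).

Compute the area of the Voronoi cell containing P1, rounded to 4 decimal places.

1. box [0,67]×[0,81]: [(0, 0) (67, 0) (67, 81) (0, 81)]
2. ⊥bis P1·P0 via (39.305,29.54): [(49.1337, 0) (67, 0) (67, 81) (22.1829, 81)]  |A|=2538.6764
3. ⊥bis P1·P2 via (40.105,49.245): [(34.3773, 44.3499) (49.1337, 0) (67, 0) (67, 72.2306)]  |A|=1574.36
4. ⊥bis P1·P3 via (50.37,36.205): [(41.0426, 24.3176) (49.1337, 0) (67, 0) (67, 57.3993)]  |A|=962.2001
5. ⊥bis P1·P4 via (54.47,46.67): [(58.2441, 46.2403) (41.0426, 24.3176) (49.1337, 0) (67, 0) (67, 45.2434)]  |A|=908.9824
6. ⊥bis P1·P5 via (37.16,47.5): [(58.2441, 46.2403) (41.0426, 24.3176) (49.1337, 0) (67, 0) (67, 45.2434)]  |A|=908.9824
7. ⊥bis P1·P6 via (43.485,24.58): [(58.2441, 46.2403) (42.2333, 25.835) (67, 1.0033) (67, 45.2434)]  |A|=645.1549
8. canonical 4-gon: [(58.2441, 46.2403) (42.2333, 25.835) (67, 1.0033) (67, 45.2434)]
9. shoelace: 645.1549

Area of P1's cell: 645.1549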